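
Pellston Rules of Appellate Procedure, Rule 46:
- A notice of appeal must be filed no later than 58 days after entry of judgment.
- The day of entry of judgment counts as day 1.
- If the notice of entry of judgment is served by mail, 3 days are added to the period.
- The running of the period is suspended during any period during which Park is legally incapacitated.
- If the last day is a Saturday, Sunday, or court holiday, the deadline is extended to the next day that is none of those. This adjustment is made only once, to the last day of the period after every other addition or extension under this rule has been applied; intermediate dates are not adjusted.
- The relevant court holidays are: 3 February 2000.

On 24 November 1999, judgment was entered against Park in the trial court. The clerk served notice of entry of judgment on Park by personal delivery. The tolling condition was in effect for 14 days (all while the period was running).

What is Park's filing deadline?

February 4, 2000

Counting 24 November 1999 as day 1, day 58 is January 20, 2000.
Service was not by mail, so no mail extension applies.
Tolling adds 14 days: January 20, 2000 + 14 days = February 3, 2000.
February 3, 2000 is a listed holiday. The next qualifying day is February 4, 2000.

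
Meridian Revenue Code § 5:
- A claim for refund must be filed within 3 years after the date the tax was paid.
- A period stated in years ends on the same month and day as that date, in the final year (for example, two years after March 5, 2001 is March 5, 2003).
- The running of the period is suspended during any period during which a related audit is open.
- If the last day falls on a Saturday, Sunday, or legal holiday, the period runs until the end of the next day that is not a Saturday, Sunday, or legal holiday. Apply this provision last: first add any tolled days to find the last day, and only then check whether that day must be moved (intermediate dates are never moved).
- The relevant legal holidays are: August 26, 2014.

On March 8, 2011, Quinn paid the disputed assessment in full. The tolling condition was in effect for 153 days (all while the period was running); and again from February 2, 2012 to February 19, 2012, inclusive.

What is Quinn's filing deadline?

3 years after March 8, 2011 is March 8, 2014.
Tolling adds 153 days: March 8, 2014 + 153 days = August 8, 2014.
From February 2, 2012 through February 19, 2012 inclusive is 18 days; tolling adds 18 days: August 8, 2014 + 18 days = August 26, 2014.
August 26, 2014 is a listed holiday. The next qualifying day is August 27, 2014.

August 27, 2014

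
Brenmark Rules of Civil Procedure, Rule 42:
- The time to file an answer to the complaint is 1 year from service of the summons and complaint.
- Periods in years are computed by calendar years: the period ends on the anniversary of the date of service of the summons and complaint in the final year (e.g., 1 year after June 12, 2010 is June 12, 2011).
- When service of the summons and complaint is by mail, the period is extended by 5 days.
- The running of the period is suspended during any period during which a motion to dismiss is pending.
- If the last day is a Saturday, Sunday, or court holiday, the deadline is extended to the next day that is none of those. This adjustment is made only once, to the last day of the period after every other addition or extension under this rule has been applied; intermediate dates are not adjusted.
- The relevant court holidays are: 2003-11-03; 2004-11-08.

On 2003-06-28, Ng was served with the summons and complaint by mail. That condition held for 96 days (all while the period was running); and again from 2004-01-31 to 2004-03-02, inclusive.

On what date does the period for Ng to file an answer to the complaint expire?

1 year after 2003-06-28 is June 28, 2004.
Service was by mail, adding 5 days: June 28, 2004 + 5 days = July 3, 2004.
Tolling adds 96 days: July 3, 2004 + 96 days = October 7, 2004.
From January 31, 2004 through March 2, 2004 inclusive is 32 days; tolling adds 32 days: October 7, 2004 + 32 days = November 8, 2004.
November 8, 2004 is a listed holiday. The next qualifying day is November 9, 2004.

November 9, 2004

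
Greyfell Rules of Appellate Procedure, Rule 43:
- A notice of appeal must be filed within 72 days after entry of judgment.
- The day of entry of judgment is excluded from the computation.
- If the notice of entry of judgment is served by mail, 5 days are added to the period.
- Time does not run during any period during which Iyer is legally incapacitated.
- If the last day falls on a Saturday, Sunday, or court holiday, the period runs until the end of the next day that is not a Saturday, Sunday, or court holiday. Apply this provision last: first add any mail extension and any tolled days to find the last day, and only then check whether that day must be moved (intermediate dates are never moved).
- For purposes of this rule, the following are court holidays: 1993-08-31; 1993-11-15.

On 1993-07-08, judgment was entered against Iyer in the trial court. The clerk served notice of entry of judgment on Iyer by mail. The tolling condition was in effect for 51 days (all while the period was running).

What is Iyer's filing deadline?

November 16, 1993

72 days after 1993-07-08 is September 18, 1993.
Service was by mail, adding 5 days: September 18, 1993 + 5 days = September 23, 1993.
Tolling adds 51 days: September 23, 1993 + 51 days = November 13, 1993.
November 13, 1993 is Saturday; November 14, 1993 is Sunday; November 15, 1993 is a listed holiday. The next qualifying day is November 16, 1993.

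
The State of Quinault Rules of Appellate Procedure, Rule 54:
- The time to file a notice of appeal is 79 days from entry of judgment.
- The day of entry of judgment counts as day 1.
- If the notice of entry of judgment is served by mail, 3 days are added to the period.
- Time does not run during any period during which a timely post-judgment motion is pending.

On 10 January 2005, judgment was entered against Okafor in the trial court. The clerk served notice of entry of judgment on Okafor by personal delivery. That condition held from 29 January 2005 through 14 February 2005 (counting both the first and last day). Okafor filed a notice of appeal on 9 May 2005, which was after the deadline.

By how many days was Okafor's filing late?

Counting 10 January 2005 as day 1, day 79 is March 29, 2005.
Service was not by mail, so no mail extension applies.
From January 29, 2005 through February 14, 2005 inclusive is 17 days; tolling adds 17 days: March 29, 2005 + 17 days = April 15, 2005.
The deadline is April 15, 2005; from April 15, 2005 to May 9, 2005 is 24 days.

24 days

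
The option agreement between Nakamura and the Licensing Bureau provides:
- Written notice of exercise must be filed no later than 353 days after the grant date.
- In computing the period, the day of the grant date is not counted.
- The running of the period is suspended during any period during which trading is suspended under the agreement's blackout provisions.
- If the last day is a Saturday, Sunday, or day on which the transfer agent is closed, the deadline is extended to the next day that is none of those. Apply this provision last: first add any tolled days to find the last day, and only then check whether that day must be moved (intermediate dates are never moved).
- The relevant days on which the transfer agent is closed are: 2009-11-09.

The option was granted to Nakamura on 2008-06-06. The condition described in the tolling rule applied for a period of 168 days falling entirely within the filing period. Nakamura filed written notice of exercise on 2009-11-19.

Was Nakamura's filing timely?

353 days after 2008-06-06 is May 25, 2009.
Tolling adds 168 days: May 25, 2009 + 168 days = November 9, 2009.
November 9, 2009 is a listed holiday. The next qualifying day is November 10, 2009.
The deadline is November 10, 2009; the filing on November 19, 2009 is after that date.

No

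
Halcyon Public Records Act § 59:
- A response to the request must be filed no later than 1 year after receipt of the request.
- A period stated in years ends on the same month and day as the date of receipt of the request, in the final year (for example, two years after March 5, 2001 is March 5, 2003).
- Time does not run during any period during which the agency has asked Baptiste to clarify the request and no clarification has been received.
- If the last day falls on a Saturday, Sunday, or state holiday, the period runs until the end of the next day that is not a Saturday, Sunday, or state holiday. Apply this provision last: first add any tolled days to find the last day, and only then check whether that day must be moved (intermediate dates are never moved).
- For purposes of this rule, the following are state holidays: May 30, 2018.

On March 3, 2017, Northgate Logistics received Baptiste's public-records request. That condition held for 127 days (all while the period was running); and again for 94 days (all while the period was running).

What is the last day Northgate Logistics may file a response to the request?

1 year after March 3, 2017 is March 3, 2018.
Tolling adds 127 days: March 3, 2018 + 127 days = July 8, 2018.
Tolling adds 94 days: July 8, 2018 + 94 days = October 10, 2018.
October 10, 2018 is a Wednesday and not a state holiday, so no extension applies.

October 10, 2018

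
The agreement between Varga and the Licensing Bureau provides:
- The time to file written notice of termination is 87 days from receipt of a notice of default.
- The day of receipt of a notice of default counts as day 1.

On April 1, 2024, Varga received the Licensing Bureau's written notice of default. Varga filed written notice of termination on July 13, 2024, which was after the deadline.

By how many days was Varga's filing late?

17 days

Counting April 1, 2024 as day 1, day 87 is June 26, 2024.
The deadline is June 26, 2024; from June 26, 2024 to July 13, 2024 is 17 days.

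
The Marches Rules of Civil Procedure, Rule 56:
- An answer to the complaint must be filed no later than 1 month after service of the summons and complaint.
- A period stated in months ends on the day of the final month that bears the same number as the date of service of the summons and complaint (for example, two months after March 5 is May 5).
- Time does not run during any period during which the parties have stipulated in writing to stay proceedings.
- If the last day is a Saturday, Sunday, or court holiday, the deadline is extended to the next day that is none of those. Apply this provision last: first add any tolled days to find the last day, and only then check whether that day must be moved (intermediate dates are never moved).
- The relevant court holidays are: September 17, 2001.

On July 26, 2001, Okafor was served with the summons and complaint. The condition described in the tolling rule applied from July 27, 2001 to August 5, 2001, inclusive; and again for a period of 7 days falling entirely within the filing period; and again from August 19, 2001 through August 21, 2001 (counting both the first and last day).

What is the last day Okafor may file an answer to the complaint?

1 month after July 26, 2001 is August 26, 2001.
From July 27, 2001 through August 5, 2001 inclusive is 10 days; tolling adds 10 days: August 26, 2001 + 10 days = September 5, 2001.
Tolling adds 7 days: September 5, 2001 + 7 days = September 12, 2001.
From August 19, 2001 through August 21, 2001 inclusive is 3 days; tolling adds 3 days: September 12, 2001 + 3 days = September 15, 2001.
September 15, 2001 is Saturday; September 16, 2001 is Sunday; September 17, 2001 is a listed holiday. The next qualifying day is September 18, 2001.

September 18, 2001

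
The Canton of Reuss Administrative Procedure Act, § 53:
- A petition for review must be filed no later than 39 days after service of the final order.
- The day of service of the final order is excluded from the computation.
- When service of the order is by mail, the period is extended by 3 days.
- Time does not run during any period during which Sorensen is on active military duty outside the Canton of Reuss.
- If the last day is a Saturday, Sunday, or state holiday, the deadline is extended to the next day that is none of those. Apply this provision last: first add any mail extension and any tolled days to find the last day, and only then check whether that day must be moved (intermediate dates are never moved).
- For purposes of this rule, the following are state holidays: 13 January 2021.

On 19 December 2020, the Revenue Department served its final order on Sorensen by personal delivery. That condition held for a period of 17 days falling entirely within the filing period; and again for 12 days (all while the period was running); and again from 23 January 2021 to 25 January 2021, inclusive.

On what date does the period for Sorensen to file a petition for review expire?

March 1, 2021

39 days after 19 December 2020 is January 27, 2021.
Service was not by mail, so no mail extension applies.
Tolling adds 17 days: January 27, 2021 + 17 days = February 13, 2021.
Tolling adds 12 days: February 13, 2021 + 12 days = February 25, 2021.
From January 23, 2021 through January 25, 2021 inclusive is 3 days; tolling adds 3 days: February 25, 2021 + 3 days = February 28, 2021.
February 28, 2021 is Sunday. The next qualifying day is March 1, 2021.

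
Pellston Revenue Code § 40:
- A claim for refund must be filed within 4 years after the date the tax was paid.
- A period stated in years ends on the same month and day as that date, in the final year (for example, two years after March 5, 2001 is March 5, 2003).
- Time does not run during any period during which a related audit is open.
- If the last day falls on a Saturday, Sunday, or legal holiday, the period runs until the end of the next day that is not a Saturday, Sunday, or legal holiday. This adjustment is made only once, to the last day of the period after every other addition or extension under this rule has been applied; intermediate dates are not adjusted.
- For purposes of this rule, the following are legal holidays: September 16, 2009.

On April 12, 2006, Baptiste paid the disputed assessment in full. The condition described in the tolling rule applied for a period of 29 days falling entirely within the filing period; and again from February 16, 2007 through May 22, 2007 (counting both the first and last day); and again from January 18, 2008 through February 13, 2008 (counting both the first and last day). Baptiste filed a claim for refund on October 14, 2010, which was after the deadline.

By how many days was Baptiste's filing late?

4 years after April 12, 2006 is April 12, 2010.
Tolling adds 29 days: April 12, 2010 + 29 days = May 11, 2010.
From February 16, 2007 through May 22, 2007 inclusive is 96 days; tolling adds 96 days: May 11, 2010 + 96 days = August 15, 2010.
From January 18, 2008 through February 13, 2008 inclusive is 27 days; tolling adds 27 days: August 15, 2010 + 27 days = September 11, 2010.
September 11, 2010 is Saturday; September 12, 2010 is Sunday. The next qualifying day is September 13, 2010.
The deadline is September 13, 2010; from September 13, 2010 to October 14, 2010 is 31 days.

31 days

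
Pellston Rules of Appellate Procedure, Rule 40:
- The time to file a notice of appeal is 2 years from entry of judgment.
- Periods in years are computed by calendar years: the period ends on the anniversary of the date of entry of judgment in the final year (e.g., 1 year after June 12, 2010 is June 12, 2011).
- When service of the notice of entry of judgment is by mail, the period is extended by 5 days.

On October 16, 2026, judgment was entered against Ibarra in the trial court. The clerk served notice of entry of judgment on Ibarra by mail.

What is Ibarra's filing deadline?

2 years after October 16, 2026 is October 16, 2028.
Service was by mail, adding 5 days: October 16, 2028 + 5 days = October 21, 2028.

October 21, 2028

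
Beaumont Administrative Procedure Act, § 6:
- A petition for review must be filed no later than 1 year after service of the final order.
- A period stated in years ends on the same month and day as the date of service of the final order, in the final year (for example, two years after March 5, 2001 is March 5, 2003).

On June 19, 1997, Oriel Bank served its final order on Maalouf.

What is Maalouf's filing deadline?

June 19, 1998

1 year after June 19, 1997 is June 19, 1998.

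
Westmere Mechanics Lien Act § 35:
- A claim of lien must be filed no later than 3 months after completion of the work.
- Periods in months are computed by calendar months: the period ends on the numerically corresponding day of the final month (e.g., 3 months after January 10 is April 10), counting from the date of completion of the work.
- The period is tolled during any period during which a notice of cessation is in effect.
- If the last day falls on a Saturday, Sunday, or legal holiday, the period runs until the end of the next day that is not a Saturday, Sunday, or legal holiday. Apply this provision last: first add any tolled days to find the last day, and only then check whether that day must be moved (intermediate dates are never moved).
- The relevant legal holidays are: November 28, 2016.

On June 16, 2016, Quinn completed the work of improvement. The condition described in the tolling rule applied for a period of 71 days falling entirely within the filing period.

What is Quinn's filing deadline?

3 months after June 16, 2016 is September 16, 2016.
Tolling adds 71 days: September 16, 2016 + 71 days = November 26, 2016.
November 26, 2016 is Saturday; November 27, 2016 is Sunday; November 28, 2016 is a listed holiday. The next qualifying day is November 29, 2016.

November 29, 2016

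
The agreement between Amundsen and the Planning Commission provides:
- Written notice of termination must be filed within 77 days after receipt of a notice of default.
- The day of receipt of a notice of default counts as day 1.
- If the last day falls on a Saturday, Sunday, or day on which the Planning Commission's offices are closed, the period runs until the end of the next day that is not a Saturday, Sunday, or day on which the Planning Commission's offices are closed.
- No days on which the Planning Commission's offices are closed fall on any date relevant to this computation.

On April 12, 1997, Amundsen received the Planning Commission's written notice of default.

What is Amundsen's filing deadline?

June 27, 1997

Counting April 12, 1997 as day 1, day 77 is June 27, 1997.
June 27, 1997 is a Friday and not a day on which the Planning Commission's offices are closed, so no extension applies.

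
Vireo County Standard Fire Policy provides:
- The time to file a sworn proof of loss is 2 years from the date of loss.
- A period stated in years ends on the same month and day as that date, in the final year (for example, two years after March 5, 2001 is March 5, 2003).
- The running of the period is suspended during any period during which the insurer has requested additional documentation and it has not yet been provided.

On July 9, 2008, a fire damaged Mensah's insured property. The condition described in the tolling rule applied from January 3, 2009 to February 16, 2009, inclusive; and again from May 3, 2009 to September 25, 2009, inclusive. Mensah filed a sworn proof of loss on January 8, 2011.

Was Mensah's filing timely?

2 years after July 9, 2008 is July 9, 2010.
From January 3, 2009 through February 16, 2009 inclusive is 45 days; tolling adds 45 days: July 9, 2010 + 45 days = August 23, 2010.
From May 3, 2009 through September 25, 2009 inclusive is 146 days; tolling adds 146 days: August 23, 2010 + 146 days = January 16, 2011.
The deadline is January 16, 2011; the filing on January 8, 2011 is on or before that date.

Yes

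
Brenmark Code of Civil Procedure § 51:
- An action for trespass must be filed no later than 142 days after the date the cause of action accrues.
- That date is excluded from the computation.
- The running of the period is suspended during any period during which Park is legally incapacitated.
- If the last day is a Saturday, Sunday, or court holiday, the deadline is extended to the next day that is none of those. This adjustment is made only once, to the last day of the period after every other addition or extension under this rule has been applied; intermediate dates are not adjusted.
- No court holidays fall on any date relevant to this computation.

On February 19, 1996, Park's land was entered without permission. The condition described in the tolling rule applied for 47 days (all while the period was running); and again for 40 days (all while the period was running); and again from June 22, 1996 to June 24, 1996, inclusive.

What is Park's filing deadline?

142 days after February 19, 1996 is July 10, 1996.
Tolling adds 47 days: July 10, 1996 + 47 days = August 26, 1996.
Tolling adds 40 days: August 26, 1996 + 40 days = October 5, 1996.
From June 22, 1996 through June 24, 1996 inclusive is 3 days; tolling adds 3 days: October 5, 1996 + 3 days = October 8, 1996.
October 8, 1996 is a Tuesday and not a court holiday, so no extension applies.

October 8, 1996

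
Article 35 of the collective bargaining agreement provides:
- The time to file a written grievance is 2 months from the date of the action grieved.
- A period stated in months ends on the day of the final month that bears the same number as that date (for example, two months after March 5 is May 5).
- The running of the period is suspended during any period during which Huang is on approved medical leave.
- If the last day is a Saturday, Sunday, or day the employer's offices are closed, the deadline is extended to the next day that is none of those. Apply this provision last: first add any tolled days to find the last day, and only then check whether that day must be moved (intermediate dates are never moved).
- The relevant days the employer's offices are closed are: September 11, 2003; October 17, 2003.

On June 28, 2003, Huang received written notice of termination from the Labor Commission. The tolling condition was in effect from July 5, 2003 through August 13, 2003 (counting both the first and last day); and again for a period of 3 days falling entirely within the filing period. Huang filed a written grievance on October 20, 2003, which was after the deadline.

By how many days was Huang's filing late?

10 days

2 months after June 28, 2003 is August 28, 2003.
From July 5, 2003 through August 13, 2003 inclusive is 40 days; tolling adds 40 days: August 28, 2003 + 40 days = October 7, 2003.
Tolling adds 3 days: October 7, 2003 + 3 days = October 10, 2003.
October 10, 2003 is a Friday and not a day the employer's offices are closed, so no extension applies.
The deadline is October 10, 2003; from October 10, 2003 to October 20, 2003 is 10 days.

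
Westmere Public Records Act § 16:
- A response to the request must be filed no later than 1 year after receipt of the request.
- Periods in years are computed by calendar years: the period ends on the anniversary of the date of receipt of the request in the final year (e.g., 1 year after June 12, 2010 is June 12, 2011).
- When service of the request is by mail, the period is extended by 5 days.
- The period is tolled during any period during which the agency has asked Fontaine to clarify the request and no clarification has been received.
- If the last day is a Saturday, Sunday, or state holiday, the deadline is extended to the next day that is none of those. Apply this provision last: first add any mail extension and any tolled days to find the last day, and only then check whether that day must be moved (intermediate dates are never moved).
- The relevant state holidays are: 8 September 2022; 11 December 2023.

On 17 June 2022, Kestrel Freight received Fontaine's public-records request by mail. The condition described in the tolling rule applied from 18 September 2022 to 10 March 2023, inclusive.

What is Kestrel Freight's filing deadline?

1 year after 17 June 2022 is June 17, 2023.
Service was by mail, adding 5 days: June 17, 2023 + 5 days = June 22, 2023.
From September 18, 2022 through March 10, 2023 inclusive is 174 days; tolling adds 174 days: June 22, 2023 + 174 days = December 13, 2023.
December 13, 2023 is a Wednesday and not a state holiday, so no extension applies.

December 13, 2023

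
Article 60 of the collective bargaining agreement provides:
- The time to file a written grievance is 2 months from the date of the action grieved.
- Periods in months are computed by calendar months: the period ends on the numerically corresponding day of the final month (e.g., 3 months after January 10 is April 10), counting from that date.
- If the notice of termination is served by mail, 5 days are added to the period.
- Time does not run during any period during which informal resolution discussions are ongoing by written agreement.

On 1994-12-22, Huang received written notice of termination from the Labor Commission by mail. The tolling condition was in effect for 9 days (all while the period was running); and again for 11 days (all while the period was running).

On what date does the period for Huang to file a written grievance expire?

2 months after 1994-12-22 is February 22, 1995.
Service was by mail, adding 5 days: February 22, 1995 + 5 days = February 27, 1995.
Tolling adds 9 days: February 27, 1995 + 9 days = March 8, 1995.
Tolling adds 11 days: March 8, 1995 + 11 days = March 19, 1995.

March 19, 1995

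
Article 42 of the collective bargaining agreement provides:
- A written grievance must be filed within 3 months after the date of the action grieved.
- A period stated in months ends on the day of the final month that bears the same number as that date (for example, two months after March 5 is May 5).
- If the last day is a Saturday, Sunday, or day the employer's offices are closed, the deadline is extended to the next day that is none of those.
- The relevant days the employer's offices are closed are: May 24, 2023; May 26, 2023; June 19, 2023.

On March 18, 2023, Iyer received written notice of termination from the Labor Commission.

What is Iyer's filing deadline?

June 20, 2023

3 months after March 18, 2023 is June 18, 2023.
June 18, 2023 is Sunday; June 19, 2023 is a listed holiday. The next qualifying day is June 20, 2023.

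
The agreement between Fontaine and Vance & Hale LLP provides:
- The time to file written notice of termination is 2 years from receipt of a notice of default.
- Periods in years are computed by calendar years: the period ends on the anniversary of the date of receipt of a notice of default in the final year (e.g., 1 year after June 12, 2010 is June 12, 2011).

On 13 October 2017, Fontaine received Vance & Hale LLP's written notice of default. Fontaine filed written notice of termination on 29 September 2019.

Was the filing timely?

Yes

2 years after 13 October 2017 is October 13, 2019.
The deadline is October 13, 2019; the filing on September 29, 2019 is on or before that date.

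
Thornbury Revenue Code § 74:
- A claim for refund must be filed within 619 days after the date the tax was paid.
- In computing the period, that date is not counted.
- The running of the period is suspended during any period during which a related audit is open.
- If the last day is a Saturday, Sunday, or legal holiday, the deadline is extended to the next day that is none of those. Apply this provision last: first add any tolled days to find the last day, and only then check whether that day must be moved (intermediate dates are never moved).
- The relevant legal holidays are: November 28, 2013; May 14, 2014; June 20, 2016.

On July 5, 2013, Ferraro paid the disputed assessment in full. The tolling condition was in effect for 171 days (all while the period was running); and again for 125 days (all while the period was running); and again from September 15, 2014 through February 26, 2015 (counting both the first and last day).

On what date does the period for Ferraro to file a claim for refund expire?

June 21, 2016

619 days after July 5, 2013 is March 16, 2015.
Tolling adds 171 days: March 16, 2015 + 171 days = September 3, 2015.
Tolling adds 125 days: September 3, 2015 + 125 days = January 6, 2016.
From September 15, 2014 through February 26, 2015 inclusive is 165 days; tolling adds 165 days: January 6, 2016 + 165 days = June 19, 2016.
June 19, 2016 is Sunday; June 20, 2016 is a listed holiday. The next qualifying day is June 21, 2016.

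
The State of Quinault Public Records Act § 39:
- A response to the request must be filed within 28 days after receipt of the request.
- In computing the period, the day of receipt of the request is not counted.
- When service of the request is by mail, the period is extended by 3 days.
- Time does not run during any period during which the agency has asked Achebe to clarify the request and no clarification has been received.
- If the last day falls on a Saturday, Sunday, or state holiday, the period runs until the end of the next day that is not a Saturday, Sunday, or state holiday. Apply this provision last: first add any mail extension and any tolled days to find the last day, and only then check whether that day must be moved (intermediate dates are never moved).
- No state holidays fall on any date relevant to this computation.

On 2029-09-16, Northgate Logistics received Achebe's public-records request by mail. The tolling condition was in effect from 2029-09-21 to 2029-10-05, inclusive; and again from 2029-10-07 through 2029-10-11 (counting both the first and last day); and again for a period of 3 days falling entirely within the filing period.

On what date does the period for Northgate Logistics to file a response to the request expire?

November 9, 2029

28 days after 2029-09-16 is October 14, 2029.
Service was by mail, adding 3 days: October 14, 2029 + 3 days = October 17, 2029.
From September 21, 2029 through October 5, 2029 inclusive is 15 days; tolling adds 15 days: October 17, 2029 + 15 days = November 1, 2029.
From October 7, 2029 through October 11, 2029 inclusive is 5 days; tolling adds 5 days: November 1, 2029 + 5 days = November 6, 2029.
Tolling adds 3 days: November 6, 2029 + 3 days = November 9, 2029.
November 9, 2029 is a Friday and not a state holiday, so no extension applies.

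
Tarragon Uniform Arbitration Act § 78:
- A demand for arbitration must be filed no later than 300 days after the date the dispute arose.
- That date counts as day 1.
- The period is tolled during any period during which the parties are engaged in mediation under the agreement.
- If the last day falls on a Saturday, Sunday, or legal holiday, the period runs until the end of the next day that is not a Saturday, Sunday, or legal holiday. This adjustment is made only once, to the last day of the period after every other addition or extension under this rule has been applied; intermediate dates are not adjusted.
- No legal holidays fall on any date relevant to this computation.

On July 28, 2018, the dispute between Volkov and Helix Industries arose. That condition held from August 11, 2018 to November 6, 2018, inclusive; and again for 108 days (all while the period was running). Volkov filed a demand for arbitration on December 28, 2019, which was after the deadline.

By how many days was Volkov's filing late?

Counting July 28, 2018 as day 1, day 300 is May 23, 2019.
From August 11, 2018 through November 6, 2018 inclusive is 88 days; tolling adds 88 days: May 23, 2019 + 88 days = August 19, 2019.
Tolling adds 108 days: August 19, 2019 + 108 days = December 5, 2019.
December 5, 2019 is a Thursday and not a legal holiday, so no extension applies.
The deadline is December 5, 2019; from December 5, 2019 to December 28, 2019 is 23 days.

23 days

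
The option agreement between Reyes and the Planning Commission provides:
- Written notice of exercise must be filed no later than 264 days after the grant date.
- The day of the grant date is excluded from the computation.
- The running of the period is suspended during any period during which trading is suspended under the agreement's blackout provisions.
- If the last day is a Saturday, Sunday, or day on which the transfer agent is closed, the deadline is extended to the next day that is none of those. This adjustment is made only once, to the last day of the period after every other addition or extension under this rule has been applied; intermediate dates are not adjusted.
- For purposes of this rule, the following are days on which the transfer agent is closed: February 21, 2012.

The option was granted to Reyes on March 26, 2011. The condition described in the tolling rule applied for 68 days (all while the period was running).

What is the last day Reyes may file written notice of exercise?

February 22, 2012

264 days after March 26, 2011 is December 15, 2011.
Tolling adds 68 days: December 15, 2011 + 68 days = February 21, 2012.
February 21, 2012 is a listed holiday. The next qualifying day is February 22, 2012.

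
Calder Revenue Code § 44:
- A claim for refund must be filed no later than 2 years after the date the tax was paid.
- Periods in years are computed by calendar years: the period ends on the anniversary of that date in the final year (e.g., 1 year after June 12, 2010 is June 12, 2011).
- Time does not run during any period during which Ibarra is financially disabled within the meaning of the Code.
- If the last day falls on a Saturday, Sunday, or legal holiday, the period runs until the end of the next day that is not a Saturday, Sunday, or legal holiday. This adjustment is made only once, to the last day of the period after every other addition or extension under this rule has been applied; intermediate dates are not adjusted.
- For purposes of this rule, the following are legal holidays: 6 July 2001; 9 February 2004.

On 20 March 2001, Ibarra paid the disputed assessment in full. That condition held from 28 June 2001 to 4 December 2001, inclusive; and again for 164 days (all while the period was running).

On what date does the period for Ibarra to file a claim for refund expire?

2 years after 20 March 2001 is March 20, 2003.
From June 28, 2001 through December 4, 2001 inclusive is 160 days; tolling adds 160 days: March 20, 2003 + 160 days = August 27, 2003.
Tolling adds 164 days: August 27, 2003 + 164 days = February 7, 2004.
February 7, 2004 is Saturday; February 8, 2004 is Sunday; February 9, 2004 is a listed holiday. The next qualifying day is February 10, 2004.

February 10, 2004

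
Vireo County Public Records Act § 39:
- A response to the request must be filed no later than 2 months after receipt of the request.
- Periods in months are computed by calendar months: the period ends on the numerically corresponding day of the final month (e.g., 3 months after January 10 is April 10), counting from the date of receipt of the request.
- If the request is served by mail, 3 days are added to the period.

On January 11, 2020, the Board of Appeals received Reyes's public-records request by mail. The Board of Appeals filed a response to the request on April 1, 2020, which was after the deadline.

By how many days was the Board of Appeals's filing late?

2 months after January 11, 2020 is March 11, 2020.
Service was by mail, adding 3 days: March 11, 2020 + 3 days = March 14, 2020.
The deadline is March 14, 2020; from March 14, 2020 to April 1, 2020 is 18 days.

18 days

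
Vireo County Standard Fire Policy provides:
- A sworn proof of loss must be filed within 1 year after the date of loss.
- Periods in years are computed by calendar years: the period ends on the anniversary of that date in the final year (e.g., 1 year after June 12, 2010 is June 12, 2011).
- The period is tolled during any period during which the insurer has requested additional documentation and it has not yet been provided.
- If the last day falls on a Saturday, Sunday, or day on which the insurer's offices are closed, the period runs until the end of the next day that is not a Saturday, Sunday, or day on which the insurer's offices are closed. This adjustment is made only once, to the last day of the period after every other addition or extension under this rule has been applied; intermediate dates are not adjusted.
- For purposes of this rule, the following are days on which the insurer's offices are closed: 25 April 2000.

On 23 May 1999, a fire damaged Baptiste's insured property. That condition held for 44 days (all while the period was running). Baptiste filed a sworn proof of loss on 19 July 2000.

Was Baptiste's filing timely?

No

1 year after 23 May 1999 is May 23, 2000.
Tolling adds 44 days: May 23, 2000 + 44 days = July 6, 2000.
July 6, 2000 is a Thursday and not a day on which the insurer's offices are closed, so no extension applies.
The deadline is July 6, 2000; the filing on July 19, 2000 is after that date.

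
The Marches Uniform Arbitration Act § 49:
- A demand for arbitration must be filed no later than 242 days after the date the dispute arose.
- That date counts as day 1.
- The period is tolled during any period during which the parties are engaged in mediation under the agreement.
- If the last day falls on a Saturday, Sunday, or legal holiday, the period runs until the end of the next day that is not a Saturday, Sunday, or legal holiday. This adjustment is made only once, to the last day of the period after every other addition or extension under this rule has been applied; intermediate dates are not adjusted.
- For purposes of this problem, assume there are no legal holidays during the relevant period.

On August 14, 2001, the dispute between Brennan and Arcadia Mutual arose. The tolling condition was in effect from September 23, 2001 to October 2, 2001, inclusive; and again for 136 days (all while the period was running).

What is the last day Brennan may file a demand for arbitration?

September 5, 2002

Counting August 14, 2001 as day 1, day 242 is April 12, 2002.
From September 23, 2001 through October 2, 2001 inclusive is 10 days; tolling adds 10 days: April 12, 2002 + 10 days = April 22, 2002.
Tolling adds 136 days: April 22, 2002 + 136 days = September 5, 2002.
September 5, 2002 is a Thursday and not a legal holiday, so no extension applies.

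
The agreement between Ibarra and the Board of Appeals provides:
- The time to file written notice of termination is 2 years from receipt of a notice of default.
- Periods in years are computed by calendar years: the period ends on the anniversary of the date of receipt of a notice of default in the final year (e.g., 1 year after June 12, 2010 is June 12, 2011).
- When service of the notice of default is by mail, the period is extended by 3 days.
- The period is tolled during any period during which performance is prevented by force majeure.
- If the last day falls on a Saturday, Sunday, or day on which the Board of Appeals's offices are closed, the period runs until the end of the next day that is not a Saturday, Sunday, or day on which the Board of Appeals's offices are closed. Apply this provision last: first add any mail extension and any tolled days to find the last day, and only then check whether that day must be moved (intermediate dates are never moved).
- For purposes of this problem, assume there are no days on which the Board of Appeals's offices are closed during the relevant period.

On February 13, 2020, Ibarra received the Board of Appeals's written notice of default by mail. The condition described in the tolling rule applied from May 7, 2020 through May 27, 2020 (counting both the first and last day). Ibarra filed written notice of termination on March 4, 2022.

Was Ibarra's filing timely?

2 years after February 13, 2020 is February 13, 2022.
Service was by mail, adding 3 days: February 13, 2022 + 3 days = February 16, 2022.
From May 7, 2020 through May 27, 2020 inclusive is 21 days; tolling adds 21 days: February 16, 2022 + 21 days = March 9, 2022.
March 9, 2022 is a Wednesday and not a day on which the Board of Appeals's offices are closed, so no extension applies.
The deadline is March 9, 2022; the filing on March 4, 2022 is on or before that date.

Yes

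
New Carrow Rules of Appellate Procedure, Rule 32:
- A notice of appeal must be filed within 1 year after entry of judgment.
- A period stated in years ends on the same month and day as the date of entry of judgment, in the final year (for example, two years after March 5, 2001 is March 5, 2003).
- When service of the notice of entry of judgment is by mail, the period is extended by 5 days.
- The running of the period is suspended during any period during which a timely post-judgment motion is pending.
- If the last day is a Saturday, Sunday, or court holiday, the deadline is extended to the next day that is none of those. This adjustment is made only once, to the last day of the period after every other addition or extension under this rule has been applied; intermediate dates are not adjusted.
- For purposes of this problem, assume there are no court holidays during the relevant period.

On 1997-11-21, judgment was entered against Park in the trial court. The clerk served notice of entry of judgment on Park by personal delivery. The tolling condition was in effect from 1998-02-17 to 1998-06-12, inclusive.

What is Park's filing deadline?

March 17, 1999

1 year after 1997-11-21 is November 21, 1998.
Service was not by mail, so no mail extension applies.
From February 17, 1998 through June 12, 1998 inclusive is 116 days; tolling adds 116 days: November 21, 1998 + 116 days = March 17, 1999.
March 17, 1999 is a Wednesday and not a court holiday, so no extension applies.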